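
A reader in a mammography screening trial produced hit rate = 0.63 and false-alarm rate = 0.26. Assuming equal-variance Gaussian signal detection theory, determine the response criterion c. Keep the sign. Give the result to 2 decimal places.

c = 0.16

Φ⁻¹(H) = Φ⁻¹(0.63) = 0.3319
Φ⁻¹(FA) = Φ⁻¹(0.26) = -0.6433
c = −½·[z(H) + z(FA)] = −0.5 × (0.3319 + (-0.6433)) = 0.1557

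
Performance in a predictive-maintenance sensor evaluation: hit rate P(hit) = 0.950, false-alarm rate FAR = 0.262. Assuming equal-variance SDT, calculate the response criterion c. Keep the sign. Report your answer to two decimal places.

c = -0.50

z(0.950) = 1.6449, z(0.262) = -0.6372
c = −½·[z(H) + z(FA)] = −0.5 × (1.6449 + (-0.6372)) = -0.50385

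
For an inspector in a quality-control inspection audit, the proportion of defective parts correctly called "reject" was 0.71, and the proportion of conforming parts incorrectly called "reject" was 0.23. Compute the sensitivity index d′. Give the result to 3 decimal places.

d′ = 1.292

Φ⁻¹(H) = Φ⁻¹(0.71) = 0.5534
Φ⁻¹(FA) = Φ⁻¹(0.23) = -0.7388
d' = z(H) − z(FA) = 0.5534 − (-0.7388) = 1.2922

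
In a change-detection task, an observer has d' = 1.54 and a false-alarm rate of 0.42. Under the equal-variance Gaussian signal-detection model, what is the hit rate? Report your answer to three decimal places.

z(false-alarm rate) = z(0.42) = -0.2019
z(H) = z(FA) + d' = -0.2019 + 1.54 = 1.3381
hit rate = Φ(1.3381) = 0.9096

hit rate = 0.910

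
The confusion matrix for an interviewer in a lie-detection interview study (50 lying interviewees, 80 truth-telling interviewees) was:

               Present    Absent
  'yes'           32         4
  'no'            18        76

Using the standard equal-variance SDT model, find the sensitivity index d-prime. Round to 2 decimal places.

d-prime = 2.00

H = 32/50 = 0.6400
FA = 4/80 = 0.0500
Φ⁻¹(H) = 0.3585
Φ⁻¹(FA) = -1.6449
d' = z(H) − z(FA) = 0.3585 − (-1.6449) = 2.0034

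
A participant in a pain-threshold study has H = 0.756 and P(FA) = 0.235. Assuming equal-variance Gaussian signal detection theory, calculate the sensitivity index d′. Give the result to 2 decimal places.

d′ = 1.42

z(H) = z(0.756) = 0.6935
z(FA) = z(0.235) = -0.7225
d' = z(H) − z(FA) = 0.6935 − (-0.7225) = 1.4160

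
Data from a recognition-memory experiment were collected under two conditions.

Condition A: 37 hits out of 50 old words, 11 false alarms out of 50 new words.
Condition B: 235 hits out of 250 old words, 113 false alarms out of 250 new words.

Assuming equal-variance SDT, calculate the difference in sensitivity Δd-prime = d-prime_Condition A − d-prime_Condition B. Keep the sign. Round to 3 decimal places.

Δd-prime = -0.260

Condition A: z(0.7400) = 0.6433, z(0.2200) = -0.7722, d' = 1.4155
Condition B: z(0.9400) = 1.5548, z(0.4520) = -0.1206, d' = 1.6754
Δd' = d'_Condition A − d'_Condition B = 1.4155 − 1.6754 = -0.2599
Condition B has the higher sensitivity.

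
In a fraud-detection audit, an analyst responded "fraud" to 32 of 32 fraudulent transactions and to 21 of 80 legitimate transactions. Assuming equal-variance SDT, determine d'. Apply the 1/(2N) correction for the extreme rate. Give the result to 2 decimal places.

The hit rate is 32/32 = 1, so apply the 1/(2N) correction: H → 1 − 1/(2·32) = 0.98438.
z(H) = z(0.98438) = 2.154
z(FA) = z(0.26250) = -0.636
d' = 2.154 − (-0.636) = 2.790

d' = 2.79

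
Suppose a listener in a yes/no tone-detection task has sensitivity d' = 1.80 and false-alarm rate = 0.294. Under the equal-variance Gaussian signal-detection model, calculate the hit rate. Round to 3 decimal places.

hit rate = 0.896

z(false-alarm rate) = z(0.294) = -0.5417
z(H) = z(FA) + d' = -0.5417 + 1.80 = 1.2583
hit rate = Φ(1.2583) = 0.8959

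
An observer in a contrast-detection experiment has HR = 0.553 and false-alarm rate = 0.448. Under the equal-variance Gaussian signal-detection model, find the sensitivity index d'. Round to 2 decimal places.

d' = 0.26

z(0.553) = 0.1332, z(0.448) = -0.1307
d' = z(H) − z(FA) = 0.1332 − (-0.1307) = 0.2639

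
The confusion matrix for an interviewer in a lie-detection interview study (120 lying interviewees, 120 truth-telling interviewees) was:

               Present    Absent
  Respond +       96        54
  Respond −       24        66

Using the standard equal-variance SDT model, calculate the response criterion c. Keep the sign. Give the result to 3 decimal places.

H = 96/120 = 0.8000
FA = 54/120 = 0.4500
Φ⁻¹(H) = Φ⁻¹(0.8000) = 0.8416
Φ⁻¹(FA) = Φ⁻¹(0.4500) = -0.1257
c = −½·[z(H) + z(FA)] = −0.5 × (0.8416 + (-0.1257)) = -0.35795
c < 0: the interviewer has a liberal response bias.

c = -0.358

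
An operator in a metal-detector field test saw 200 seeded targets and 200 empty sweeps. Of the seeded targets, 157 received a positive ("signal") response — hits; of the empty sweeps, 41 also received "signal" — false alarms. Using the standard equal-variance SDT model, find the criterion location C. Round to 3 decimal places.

H = 157/200 = 0.7850
FA = 41/200 = 0.2050
Φ⁻¹(0.7850) = 0.7892, Φ⁻¹(0.2050) = -0.8239
c = −½·[z(H) + z(FA)] = −0.5 × (0.7892 + (-0.8239)) = 0.01735
c > 0: the operator has a conservative response bias.

C = 0.017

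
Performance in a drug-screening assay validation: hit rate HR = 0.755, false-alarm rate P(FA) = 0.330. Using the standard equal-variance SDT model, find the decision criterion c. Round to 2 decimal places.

c = -0.13

z(H) = z(0.755) = 0.690
z(FA) = z(0.330) = -0.440
c = −½·[z(H) + z(FA)] = −0.5 × (0.690 + (-0.440)) = -0.125
c < 0: the assay has a liberal response bias.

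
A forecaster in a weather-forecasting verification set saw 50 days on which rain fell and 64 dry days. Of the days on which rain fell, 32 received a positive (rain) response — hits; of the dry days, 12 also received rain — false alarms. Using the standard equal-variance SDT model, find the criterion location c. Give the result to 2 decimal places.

H = 32/50 = 0.6400
FA = 12/64 = 0.1875
z(H) = 0.3585
z(FA) = -0.8871
c = −½·[z(H) + z(FA)] = −0.5 × (0.3585 + (-0.8871)) = 0.2643
c > 0: the forecaster has a conservative response bias.

c = 0.26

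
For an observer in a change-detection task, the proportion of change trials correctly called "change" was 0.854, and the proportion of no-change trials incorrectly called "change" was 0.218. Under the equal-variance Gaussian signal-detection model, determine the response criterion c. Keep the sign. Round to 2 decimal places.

c = -0.14

Φ⁻¹(H) = Φ⁻¹(0.854) = 1.0537
Φ⁻¹(FA) = Φ⁻¹(0.218) = -0.7790
c = −½·[z(H) + z(FA)] = −0.5 × (1.0537 + (-0.7790)) = -0.13735
c < 0: the observer has a liberal response bias.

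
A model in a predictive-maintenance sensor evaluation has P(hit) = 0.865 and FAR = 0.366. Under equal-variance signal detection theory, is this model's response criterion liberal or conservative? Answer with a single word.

z(H) = 1.103, z(FA) = -0.342
c = −½·(z(H) + z(FA)) = -0.3805
c < 0 → liberal criterion (biased toward responding “yes”).

liberal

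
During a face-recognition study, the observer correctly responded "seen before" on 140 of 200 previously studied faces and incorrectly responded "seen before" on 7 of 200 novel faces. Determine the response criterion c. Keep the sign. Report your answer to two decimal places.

c = 0.64

H = 140/200 = 0.7000
FA = 7/200 = 0.0350
z(H) = 0.5244
z(FA) = -1.8119
c = −½·[z(H) + z(FA)] = −0.5 × (0.5244 + (-1.8119)) = 0.64375
c > 0: the observer has a conservative response bias.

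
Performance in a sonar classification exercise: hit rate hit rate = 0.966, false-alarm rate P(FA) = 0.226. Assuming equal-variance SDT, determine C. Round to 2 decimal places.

Φ⁻¹(0.966) = 1.825, Φ⁻¹(0.226) = -0.752
c = −½·[z(H) + z(FA)] = −0.5 × (1.825 + (-0.752)) = -0.5365
c < 0: the sonar operator has a liberal response bias.

C = -0.54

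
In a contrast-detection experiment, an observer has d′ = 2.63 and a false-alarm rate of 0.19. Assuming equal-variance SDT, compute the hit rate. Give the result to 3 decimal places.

z(false-alarm rate) = z(0.19) = -0.8779
z(H) = z(FA) + d' = -0.8779 + 2.63 = 1.7521
hit rate = Φ(1.7521) = 0.9601

hit rate = 0.960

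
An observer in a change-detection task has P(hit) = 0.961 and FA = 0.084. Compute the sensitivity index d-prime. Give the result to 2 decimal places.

Φ⁻¹(0.961) = 1.7624, Φ⁻¹(0.084) = -1.3787
d' = z(H) − z(FA) = 1.7624 − (-1.3787) = 3.1411

d-prime = 3.14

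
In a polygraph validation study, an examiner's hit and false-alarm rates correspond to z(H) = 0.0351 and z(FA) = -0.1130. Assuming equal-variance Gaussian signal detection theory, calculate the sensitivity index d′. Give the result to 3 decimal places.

d′ = 0.148

d' = z(H) − z(FA) = 0.0351 − (-0.1130) = 0.1481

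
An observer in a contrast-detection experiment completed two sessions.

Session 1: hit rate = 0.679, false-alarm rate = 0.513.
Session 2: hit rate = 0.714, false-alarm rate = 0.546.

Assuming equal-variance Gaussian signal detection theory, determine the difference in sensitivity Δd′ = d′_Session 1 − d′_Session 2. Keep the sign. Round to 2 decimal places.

Δd′ = -0.02

Session 1: z(0.679) = 0.465, z(0.513) = 0.033, d' = 0.432
Session 2: z(0.714) = 0.565, z(0.546) = 0.116, d' = 0.449
Δd' = d'_Session 1 − d'_Session 2 = 0.432 − 0.449 = -0.017
Session 2 has the higher sensitivity.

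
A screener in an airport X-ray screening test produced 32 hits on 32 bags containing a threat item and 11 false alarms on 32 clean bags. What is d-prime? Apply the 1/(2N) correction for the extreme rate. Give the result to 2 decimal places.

The hit rate is 32/32 = 1, so apply the 1/(2N) correction: H → 1 − 1/(2·32) = 0.98438.
z(H) = z(0.98438) = 2.154
z(FA) = z(0.34375) = -0.402
d' = 2.154 − (-0.402) = 2.556

d-prime = 2.56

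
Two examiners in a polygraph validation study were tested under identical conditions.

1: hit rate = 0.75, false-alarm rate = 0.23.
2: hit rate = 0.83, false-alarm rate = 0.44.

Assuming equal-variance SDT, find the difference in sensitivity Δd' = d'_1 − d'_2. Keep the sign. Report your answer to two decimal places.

Δd' = 0.31

1: z(0.75) = 0.674, z(0.23) = -0.739, d' = 1.413
2: z(0.83) = 0.954, z(0.44) = -0.151, d' = 1.105
Δd' = d'_1 − d'_2 = 1.413 − 1.105 = 0.308
1 has the higher sensitivity.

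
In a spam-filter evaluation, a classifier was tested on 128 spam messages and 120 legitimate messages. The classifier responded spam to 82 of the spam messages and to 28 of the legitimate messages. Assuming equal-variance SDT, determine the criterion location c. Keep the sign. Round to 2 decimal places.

H = 82/128 = 0.6406
FA = 28/120 = 0.2333
Φ⁻¹(0.6406) = 0.3601, Φ⁻¹(0.2333) = -0.7280
c = −½·[z(H) + z(FA)] = −0.5 × (0.3601 + (-0.7280)) = 0.18395

c = 0.18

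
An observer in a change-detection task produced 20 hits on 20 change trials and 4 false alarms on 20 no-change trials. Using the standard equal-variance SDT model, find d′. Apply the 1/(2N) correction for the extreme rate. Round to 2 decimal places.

d′ = 2.80

The hit rate is 20/20 = 1, so apply the 1/(2N) correction: H → 1 − 1/(2·20) = 0.97500.
z(H) = z(0.97500) = 1.960
z(FA) = z(0.20000) = -0.842
d' = 1.960 − (-0.842) = 2.802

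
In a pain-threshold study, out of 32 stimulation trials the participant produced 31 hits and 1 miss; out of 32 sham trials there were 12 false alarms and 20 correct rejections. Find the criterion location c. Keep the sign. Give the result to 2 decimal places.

H = 31/32 = 0.9688
FA = 12/32 = 0.3750
z(H) = 1.863
z(FA) = -0.319
c = −½·[z(H) + z(FA)] = −0.5 × (1.863 + (-0.319)) = -0.772
c < 0: the participant has a liberal response bias.

c = -0.77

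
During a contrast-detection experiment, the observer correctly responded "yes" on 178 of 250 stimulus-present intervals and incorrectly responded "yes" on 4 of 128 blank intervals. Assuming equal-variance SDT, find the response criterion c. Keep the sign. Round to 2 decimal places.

c = 0.65

H = 178/250 = 0.7120
FA = 4/128 = 0.0312
z(H) = z(0.7120) = 0.5592
z(FA) = z(0.0312) = -1.8634
c = −½·[z(H) + z(FA)] = −0.5 × (0.5592 + (-1.8634)) = 0.6521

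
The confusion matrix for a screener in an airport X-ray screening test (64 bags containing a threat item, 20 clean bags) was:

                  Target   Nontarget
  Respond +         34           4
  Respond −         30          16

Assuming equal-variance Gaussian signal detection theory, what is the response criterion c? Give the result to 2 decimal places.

H = 34/64 = 0.5312
FA = 4/20 = 0.2000
z(H) = 0.0783
z(FA) = -0.8416
c = −½·[z(H) + z(FA)] = −0.5 × (0.0783 + (-0.8416)) = 0.38165
c > 0: the screener has a conservative response bias.

c = 0.38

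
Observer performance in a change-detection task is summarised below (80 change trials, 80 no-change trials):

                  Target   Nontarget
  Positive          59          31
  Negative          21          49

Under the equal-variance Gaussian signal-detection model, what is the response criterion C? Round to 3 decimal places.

H = 59/80 = 0.7375
FA = 31/80 = 0.3875
z(H) = z(0.7375) = 0.6357
z(FA) = z(0.3875) = -0.2858
c = −½·[z(H) + z(FA)] = −0.5 × (0.6357 + (-0.2858)) = -0.17495
c < 0: the observer has a liberal response bias.

C = -0.175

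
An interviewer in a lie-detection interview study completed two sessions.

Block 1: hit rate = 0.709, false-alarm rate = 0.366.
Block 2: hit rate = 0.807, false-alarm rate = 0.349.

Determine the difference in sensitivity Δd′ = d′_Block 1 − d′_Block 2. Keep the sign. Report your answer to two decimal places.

Block 1: z(0.709) = 0.550, z(0.366) = -0.342, d' = 0.892
Block 2: z(0.807) = 0.867, z(0.349) = -0.388, d' = 1.255
Δd' = d'_Block 1 − d'_Block 2 = 0.892 − 1.255 = -0.363
Block 2 has the higher sensitivity.

Δd′ = -0.36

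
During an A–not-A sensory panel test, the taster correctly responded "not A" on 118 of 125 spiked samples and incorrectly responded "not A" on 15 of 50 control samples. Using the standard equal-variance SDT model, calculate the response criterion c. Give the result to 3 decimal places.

H = 118/125 = 0.9440
FA = 15/50 = 0.3000
z(0.9440) = 1.5893, z(0.3000) = -0.5244
c = −½·[z(H) + z(FA)] = −0.5 × (1.5893 + (-0.5244)) = -0.53245

c = -0.532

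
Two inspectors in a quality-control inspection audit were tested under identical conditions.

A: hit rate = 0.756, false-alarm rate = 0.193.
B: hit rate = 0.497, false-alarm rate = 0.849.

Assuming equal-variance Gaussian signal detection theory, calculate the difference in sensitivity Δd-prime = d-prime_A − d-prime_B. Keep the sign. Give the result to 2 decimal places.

A: z(0.756) = 0.693, z(0.193) = -0.867, d' = 1.560
B: z(0.497) = -0.008, z(0.849) = 1.032, d' = -1.040
Δd' = d'_A − d'_B = 1.560 − (-1.040) = 2.600
A has the higher sensitivity.

Δd-prime = 2.60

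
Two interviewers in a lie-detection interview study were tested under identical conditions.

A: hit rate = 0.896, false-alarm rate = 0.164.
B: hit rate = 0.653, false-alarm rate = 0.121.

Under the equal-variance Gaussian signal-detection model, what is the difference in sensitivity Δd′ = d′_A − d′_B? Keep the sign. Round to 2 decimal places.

A: z(0.896) = 1.259, z(0.164) = -0.978, d' = 2.237
B: z(0.653) = 0.393, z(0.121) = -1.170, d' = 1.563
Δd' = d'_A − d'_B = 2.237 − 1.563 = 0.674
A has the higher sensitivity.

Δd′ = 0.67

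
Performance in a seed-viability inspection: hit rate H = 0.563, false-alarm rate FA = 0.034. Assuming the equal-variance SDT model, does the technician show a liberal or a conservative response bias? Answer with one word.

z(H) = 0.159, z(FA) = -1.825
c = −½·(z(H) + z(FA)) = 0.833
c > 0 → conservative criterion (biased toward responding “no”).

conservative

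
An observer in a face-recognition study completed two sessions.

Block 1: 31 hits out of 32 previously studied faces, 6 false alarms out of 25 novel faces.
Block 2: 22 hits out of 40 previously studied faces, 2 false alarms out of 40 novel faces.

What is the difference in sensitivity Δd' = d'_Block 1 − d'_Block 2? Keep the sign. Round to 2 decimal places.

Δd' = 0.80

Block 1: z(0.9688) = 1.863, z(0.2400) = -0.706, d' = 2.569
Block 2: z(0.5500) = 0.126, z(0.0500) = -1.645, d' = 1.771
Δd' = d'_Block 1 − d'_Block 2 = 2.569 − 1.771 = 0.798
Block 1 has the higher sensitivity.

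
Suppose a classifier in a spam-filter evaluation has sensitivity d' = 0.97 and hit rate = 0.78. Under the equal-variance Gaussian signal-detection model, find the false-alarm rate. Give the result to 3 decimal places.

false-alarm rate = 0.422

z(hit rate) = z(0.78) = 0.7722
z(FA) = z(H) − d' = 0.7722 − 0.97 = -0.1978
false-alarm rate = Φ(-0.1978) = 0.4216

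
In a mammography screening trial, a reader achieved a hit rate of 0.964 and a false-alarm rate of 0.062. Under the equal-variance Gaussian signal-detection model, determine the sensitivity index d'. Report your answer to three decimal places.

z(0.964) = 1.7991, z(0.062) = -1.5382
d' = z(H) − z(FA) = 1.7991 − (-1.5382) = 3.3373

d' = 3.337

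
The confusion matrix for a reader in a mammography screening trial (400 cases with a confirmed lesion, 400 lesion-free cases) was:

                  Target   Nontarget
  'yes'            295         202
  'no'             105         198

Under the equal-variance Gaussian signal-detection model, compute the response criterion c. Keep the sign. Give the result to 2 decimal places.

H = 295/400 = 0.7375
FA = 202/400 = 0.5050
Φ⁻¹(H) = 0.636
Φ⁻¹(FA) = 0.013
c = −½·[z(H) + z(FA)] = −0.5 × (0.636 + 0.013) = -0.3245

c = -0.32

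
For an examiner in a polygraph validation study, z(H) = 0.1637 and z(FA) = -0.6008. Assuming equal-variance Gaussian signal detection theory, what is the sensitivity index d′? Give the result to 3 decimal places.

d′ = 0.765

d' = z(H) − z(FA) = 0.1637 − (-0.6008) = 0.7645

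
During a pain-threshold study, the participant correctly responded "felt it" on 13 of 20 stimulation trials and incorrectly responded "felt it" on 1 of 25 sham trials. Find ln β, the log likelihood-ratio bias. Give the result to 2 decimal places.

H = 13/20 = 0.6500
FA = 1/25 = 0.0400
z(H) = 0.385
z(FA) = -1.751
ln β = −½·[z(H)² − z(FA)²] = −0.5 × (0.148 − 3.066) = 1.459

ln β = 1.46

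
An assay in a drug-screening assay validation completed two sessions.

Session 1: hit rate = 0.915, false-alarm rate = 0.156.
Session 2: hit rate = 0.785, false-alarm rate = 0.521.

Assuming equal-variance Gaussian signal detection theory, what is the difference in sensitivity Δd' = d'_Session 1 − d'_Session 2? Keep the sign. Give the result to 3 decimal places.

Session 1: z(0.915) = 1.3722, z(0.156) = -1.0110, d' = 2.3832
Session 2: z(0.785) = 0.7892, z(0.521) = 0.0527, d' = 0.7365
Δd' = d'_Session 1 − d'_Session 2 = 2.3832 − 0.7365 = 1.6467
Session 1 has the higher sensitivity.

Δd' = 1.647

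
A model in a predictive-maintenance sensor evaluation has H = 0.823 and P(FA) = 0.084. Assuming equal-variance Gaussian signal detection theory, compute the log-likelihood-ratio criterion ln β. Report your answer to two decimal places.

z(0.823) = 0.927, z(0.084) = -1.379
ln β = −½·[z(H)² − z(FA)²] = −0.5 × (0.859 − 1.902) = 0.5215

ln β = 0.52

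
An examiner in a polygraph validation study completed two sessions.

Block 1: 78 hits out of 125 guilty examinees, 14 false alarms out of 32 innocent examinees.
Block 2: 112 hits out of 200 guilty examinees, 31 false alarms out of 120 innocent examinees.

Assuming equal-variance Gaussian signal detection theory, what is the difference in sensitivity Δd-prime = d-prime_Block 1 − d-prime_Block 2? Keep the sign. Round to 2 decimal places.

Block 1: z(0.6240) = 0.316, z(0.4375) = -0.157, d' = 0.473
Block 2: z(0.5600) = 0.151, z(0.2583) = -0.649, d' = 0.800
Δd' = d'_Block 1 − d'_Block 2 = 0.473 − 0.800 = -0.327
Block 2 has the higher sensitivity.

Δd-prime = -0.33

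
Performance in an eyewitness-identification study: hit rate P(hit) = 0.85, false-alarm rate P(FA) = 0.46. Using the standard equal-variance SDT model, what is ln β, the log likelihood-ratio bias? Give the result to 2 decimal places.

ln β = -0.53

Φ⁻¹(H) = Φ⁻¹(0.85) = 1.036
Φ⁻¹(FA) = Φ⁻¹(0.46) = -0.100
ln β = −½·[z(H)² − z(FA)²] = −0.5 × (1.073 − 0.010) = -0.5315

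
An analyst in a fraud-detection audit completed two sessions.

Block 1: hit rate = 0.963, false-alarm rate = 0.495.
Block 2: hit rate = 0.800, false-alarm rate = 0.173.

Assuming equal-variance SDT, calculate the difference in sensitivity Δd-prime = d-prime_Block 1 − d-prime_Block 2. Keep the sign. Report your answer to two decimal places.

Block 1: z(0.963) = 1.787, z(0.495) = -0.013, d' = 1.800
Block 2: z(0.800) = 0.842, z(0.173) = -0.942, d' = 1.784
Δd' = d'_Block 1 − d'_Block 2 = 1.800 − 1.784 = 0.016
Block 1 has the higher sensitivity.

Δd-prime = 0.02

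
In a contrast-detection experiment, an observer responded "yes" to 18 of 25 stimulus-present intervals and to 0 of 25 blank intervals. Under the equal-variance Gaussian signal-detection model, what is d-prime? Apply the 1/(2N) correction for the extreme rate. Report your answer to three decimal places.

d-prime = 2.637

The false-alarm rate is 0/25 = 0, so apply the 1/(2N) correction: FA → 1/(2·25) = 0.02000.
z(H) = z(0.72000) = 0.5828
z(FA) = z(0.02000) = -2.0537
d' = 0.5828 − (-2.0537) = 2.6365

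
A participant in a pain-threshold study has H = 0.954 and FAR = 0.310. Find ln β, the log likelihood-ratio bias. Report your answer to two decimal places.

ln β = -1.30

z(H) = z(0.954) = 1.685
z(FA) = z(0.310) = -0.496
ln β = −½·[z(H)² − z(FA)²] = −0.5 × (2.839 − 0.246) = -1.2965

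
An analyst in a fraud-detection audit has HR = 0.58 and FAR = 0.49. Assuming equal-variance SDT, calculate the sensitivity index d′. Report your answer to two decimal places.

z(H) = 0.2019
z(FA) = -0.0251
d' = z(H) − z(FA) = 0.2019 − (-0.0251) = 0.2270

d′ = 0.23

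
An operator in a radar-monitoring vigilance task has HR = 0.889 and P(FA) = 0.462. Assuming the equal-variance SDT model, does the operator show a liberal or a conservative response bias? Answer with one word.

z(H) = 1.221, z(FA) = -0.095
c = −½·(z(H) + z(FA)) = -0.563
c < 0 → liberal criterion (biased toward responding “yes”).

liberal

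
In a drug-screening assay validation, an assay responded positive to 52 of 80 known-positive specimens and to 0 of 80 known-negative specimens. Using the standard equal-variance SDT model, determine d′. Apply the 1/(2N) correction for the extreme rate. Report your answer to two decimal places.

The false-alarm rate is 0/80 = 0, so apply the 1/(2N) correction: FA → 1/(2·80) = 0.00625.
z(H) = z(0.65000) = 0.385
z(FA) = z(0.00625) = -2.498
d' = 0.385 − (-2.498) = 2.883

d′ = 2.88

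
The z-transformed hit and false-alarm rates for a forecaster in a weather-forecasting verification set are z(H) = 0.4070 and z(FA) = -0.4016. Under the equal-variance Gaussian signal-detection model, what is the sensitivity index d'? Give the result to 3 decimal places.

d' = 0.809

d' = z(H) − z(FA) = 0.4070 − (-0.4016) = 0.8086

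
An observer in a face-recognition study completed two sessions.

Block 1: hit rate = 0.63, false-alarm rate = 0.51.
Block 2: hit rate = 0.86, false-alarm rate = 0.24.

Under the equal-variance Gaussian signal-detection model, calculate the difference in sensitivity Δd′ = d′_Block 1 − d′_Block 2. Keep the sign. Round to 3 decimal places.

Δd′ = -1.480

Block 1: z(0.63) = 0.3319, z(0.51) = 0.0251, d' = 0.3068
Block 2: z(0.86) = 1.0803, z(0.24) = -0.7063, d' = 1.7866
Δd' = d'_Block 1 − d'_Block 2 = 0.3068 − 1.7866 = -1.4798
Block 2 has the higher sensitivity.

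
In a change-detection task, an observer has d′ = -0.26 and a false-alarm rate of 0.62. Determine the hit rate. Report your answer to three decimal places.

hit rate = 0.518

z(false-alarm rate) = z(0.62) = 0.3055
z(H) = z(FA) + d' = 0.3055 + (-0.26) = 0.0455
hit rate = Φ(0.0455) = 0.5181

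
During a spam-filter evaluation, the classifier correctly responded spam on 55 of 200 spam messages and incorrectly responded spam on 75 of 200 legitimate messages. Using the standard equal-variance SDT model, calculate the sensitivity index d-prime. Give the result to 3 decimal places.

d-prime = -0.279

H = 55/200 = 0.2750
FA = 75/200 = 0.3750
z(0.2750) = -0.5978, z(0.3750) = -0.3186
d' = z(H) − z(FA) = -0.5978 − (-0.3186) = -0.2792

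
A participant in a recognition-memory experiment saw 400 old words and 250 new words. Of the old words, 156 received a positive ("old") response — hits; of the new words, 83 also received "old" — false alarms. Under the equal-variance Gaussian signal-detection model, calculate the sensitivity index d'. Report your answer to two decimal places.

d' = 0.16

H = 156/400 = 0.3900
FA = 83/250 = 0.3320
z(0.3900) = -0.2793, z(0.3320) = -0.4344
d' = z(H) − z(FA) = -0.2793 − (-0.4344) = 0.1551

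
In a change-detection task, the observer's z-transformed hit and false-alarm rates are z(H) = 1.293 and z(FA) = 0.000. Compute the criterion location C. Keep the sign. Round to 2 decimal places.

c = −½·[z(H) + z(FA)] = −½·(1.293 + 0.000) = -0.6465

C = -0.65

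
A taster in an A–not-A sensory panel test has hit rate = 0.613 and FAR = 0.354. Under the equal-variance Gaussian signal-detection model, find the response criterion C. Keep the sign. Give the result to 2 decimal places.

C = 0.04

z(H) = z(0.613) = 0.2871
z(FA) = z(0.354) = -0.3745
c = −½·[z(H) + z(FA)] = −0.5 × (0.2871 + (-0.3745)) = 0.0437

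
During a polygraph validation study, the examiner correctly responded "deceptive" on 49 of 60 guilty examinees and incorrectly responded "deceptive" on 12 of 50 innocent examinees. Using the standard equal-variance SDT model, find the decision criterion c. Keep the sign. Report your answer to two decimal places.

H = 49/60 = 0.8167
FA = 12/50 = 0.2400
z(H) = 0.9029
z(FA) = -0.7063
c = −½·[z(H) + z(FA)] = −0.5 × (0.9029 + (-0.7063)) = -0.0983
c < 0: the examiner has a liberal response bias.

c = -0.10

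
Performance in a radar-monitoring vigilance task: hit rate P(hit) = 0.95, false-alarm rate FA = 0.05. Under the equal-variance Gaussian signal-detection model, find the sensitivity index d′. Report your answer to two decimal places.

Φ⁻¹(H) = Φ⁻¹(0.95) = 1.645
Φ⁻¹(FA) = Φ⁻¹(0.05) = -1.645
d' = z(H) − z(FA) = 1.645 − (-1.645) = 3.290

d′ = 3.29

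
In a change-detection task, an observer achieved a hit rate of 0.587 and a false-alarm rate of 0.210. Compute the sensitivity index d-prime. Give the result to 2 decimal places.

Φ⁻¹(0.587) = 0.2198, Φ⁻¹(0.210) = -0.8064
d' = z(H) − z(FA) = 0.2198 − (-0.8064) = 1.0262

d-prime = 1.03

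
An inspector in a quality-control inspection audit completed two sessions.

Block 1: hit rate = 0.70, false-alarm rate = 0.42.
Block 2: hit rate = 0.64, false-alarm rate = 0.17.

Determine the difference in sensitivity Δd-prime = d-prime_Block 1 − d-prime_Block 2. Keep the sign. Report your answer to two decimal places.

Block 1: z(0.70) = 0.524, z(0.42) = -0.202, d' = 0.726
Block 2: z(0.64) = 0.358, z(0.17) = -0.954, d' = 1.312
Δd' = d'_Block 1 − d'_Block 2 = 0.726 − 1.312 = -0.586
Block 2 has the higher sensitivity.

Δd-prime = -0.59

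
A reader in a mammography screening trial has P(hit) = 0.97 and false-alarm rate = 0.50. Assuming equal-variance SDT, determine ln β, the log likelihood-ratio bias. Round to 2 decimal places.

ln β = -1.77

z(H) = z(0.97) = 1.881
z(FA) = z(0.50) = 0.000
ln β = −½·[z(H)² − z(FA)²] = −0.5 × (3.538 − 0.000) = -1.769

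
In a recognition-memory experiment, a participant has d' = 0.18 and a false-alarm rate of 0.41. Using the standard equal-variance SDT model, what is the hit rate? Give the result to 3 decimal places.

z(false-alarm rate) = z(0.41) = -0.2275
z(H) = z(FA) + d' = -0.2275 + 0.18 = -0.0475
hit rate = Φ(-0.0475) = 0.4811

hit rate = 0.481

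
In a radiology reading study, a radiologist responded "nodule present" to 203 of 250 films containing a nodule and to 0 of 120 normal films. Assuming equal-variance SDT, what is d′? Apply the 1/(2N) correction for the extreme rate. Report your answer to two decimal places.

d′ = 3.52

The false-alarm rate is 0/120 = 0, so apply the 1/(2N) correction: FA → 1/(2·120) = 0.00417.
z(H) = z(0.81200) = 0.885
z(FA) = z(0.00417) = -2.638
d' = 0.885 − (-2.638) = 3.523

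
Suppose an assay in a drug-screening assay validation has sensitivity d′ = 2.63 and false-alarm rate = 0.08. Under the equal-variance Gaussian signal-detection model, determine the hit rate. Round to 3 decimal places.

z(false-alarm rate) = z(0.08) = -1.4051
z(H) = z(FA) + d' = -1.4051 + 2.63 = 1.2249
hit rate = Φ(1.2249) = 0.8897

hit rate = 0.890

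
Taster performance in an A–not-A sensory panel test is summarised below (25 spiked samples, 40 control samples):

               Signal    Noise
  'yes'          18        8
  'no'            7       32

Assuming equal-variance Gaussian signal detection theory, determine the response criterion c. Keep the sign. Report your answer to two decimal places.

H = 18/25 = 0.7200
FA = 8/40 = 0.2000
z(H) = z(0.7200) = 0.5828
z(FA) = z(0.2000) = -0.8416
c = −½·[z(H) + z(FA)] = −0.5 × (0.5828 + (-0.8416)) = 0.1294

c = 0.13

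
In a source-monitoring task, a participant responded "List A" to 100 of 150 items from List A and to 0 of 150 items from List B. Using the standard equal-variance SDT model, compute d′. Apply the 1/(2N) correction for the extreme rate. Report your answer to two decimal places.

d′ = 3.14

The false-alarm rate is 0/150 = 0, so apply the 1/(2N) correction: FA → 1/(2·150) = 0.00333.
z(H) = z(0.66667) = 0.431
z(FA) = z(0.00333) = -2.713
d' = 0.431 − (-2.713) = 3.144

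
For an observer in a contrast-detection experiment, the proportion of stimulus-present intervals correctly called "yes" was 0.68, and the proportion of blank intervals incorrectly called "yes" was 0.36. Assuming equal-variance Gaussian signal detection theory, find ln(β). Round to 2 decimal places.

z(H) = z(0.68) = 0.468
z(FA) = z(0.36) = -0.358
ln β = −½·[z(H)² − z(FA)²] = −0.5 × (0.219 − 0.128) = -0.0455

ln β = -0.05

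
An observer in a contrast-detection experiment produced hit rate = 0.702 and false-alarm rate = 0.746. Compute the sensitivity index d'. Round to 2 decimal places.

Φ⁻¹(H) = Φ⁻¹(0.702) = 0.5302
Φ⁻¹(FA) = Φ⁻¹(0.746) = 0.6620
d' = z(H) − z(FA) = 0.5302 − 0.6620 = -0.1318

d' = -0.13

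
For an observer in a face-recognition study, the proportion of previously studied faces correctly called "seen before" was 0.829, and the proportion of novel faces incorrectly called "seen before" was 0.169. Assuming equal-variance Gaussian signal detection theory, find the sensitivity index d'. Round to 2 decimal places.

z(H) = 0.950
z(FA) = -0.958
d' = z(H) − z(FA) = 0.950 − (-0.958) = 1.908

d' = 1.91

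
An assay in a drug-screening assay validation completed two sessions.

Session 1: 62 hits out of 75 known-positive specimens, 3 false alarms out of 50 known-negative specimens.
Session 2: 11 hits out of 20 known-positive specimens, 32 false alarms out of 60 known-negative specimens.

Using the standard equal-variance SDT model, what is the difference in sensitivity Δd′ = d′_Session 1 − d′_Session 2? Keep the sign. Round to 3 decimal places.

Session 1: z(0.8267) = 0.9412, z(0.0600) = -1.5548, d' = 2.4960
Session 2: z(0.5500) = 0.1257, z(0.5333) = 0.0836, d' = 0.0421
Δd' = d'_Session 1 − d'_Session 2 = 2.4960 − 0.0421 = 2.4539
Session 1 has the higher sensitivity.

Δd′ = 2.454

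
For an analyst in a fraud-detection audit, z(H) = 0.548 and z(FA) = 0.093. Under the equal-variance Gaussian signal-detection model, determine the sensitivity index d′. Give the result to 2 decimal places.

d′ = 0.46

d' = z(H) − z(FA) = 0.548 − 0.093 = 0.455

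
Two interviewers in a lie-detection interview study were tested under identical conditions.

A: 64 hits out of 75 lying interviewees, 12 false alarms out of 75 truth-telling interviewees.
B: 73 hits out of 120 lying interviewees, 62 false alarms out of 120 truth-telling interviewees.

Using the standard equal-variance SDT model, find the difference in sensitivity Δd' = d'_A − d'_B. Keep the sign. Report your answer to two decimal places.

Δd' = 1.81

A: z(0.8533) = 1.051, z(0.1600) = -0.994, d' = 2.045
B: z(0.6083) = 0.275, z(0.5167) = 0.042, d' = 0.233
Δd' = d'_A − d'_B = 2.045 − 0.233 = 1.812
A has the higher sensitivity.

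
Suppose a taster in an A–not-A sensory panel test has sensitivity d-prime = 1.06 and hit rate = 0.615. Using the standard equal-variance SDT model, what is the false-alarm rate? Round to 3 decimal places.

z(hit rate) = z(0.615) = 0.2924
z(FA) = z(H) − d' = 0.2924 − 1.06 = -0.7676
false-alarm rate = Φ(-0.7676) = 0.2214

false-alarm rate = 0.221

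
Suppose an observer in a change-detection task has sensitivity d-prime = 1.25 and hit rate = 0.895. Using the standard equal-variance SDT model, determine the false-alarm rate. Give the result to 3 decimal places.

false-alarm rate = 0.501

z(hit rate) = z(0.895) = 1.2536
z(FA) = z(H) − d' = 1.2536 − 1.25 = 0.0036
false-alarm rate = Φ(0.0036) = 0.5014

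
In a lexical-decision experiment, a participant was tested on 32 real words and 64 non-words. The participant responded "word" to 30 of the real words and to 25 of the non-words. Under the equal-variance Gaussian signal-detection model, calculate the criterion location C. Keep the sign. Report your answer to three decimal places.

C = -0.628

H = 30/32 = 0.9375
FA = 25/64 = 0.3906
z(H) = z(0.9375) = 1.5341
z(FA) = z(0.3906) = -0.2778
c = −½·[z(H) + z(FA)] = −0.5 × (1.5341 + (-0.2778)) = -0.62815
c < 0: the participant has a liberal response bias.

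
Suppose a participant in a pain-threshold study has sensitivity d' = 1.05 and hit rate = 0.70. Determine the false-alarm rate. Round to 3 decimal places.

z(hit rate) = z(0.70) = 0.5244
z(FA) = z(H) − d' = 0.5244 − 1.05 = -0.5256
false-alarm rate = Φ(-0.5256) = 0.2996

false-alarm rate = 0.300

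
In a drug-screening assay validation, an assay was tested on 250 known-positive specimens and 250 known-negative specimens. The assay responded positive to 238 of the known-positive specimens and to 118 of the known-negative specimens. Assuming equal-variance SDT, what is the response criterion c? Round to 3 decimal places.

c = -0.797

H = 238/250 = 0.9520
FA = 118/250 = 0.4720
z(0.9520) = 1.6646, z(0.4720) = -0.0702
c = −½·[z(H) + z(FA)] = −0.5 × (1.6646 + (-0.0702)) = -0.7972
c < 0: the assay has a liberal response bias.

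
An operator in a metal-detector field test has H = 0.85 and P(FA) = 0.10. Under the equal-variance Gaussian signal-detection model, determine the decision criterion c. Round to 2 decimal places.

Φ⁻¹(H) = Φ⁻¹(0.85) = 1.036
Φ⁻¹(FA) = Φ⁻¹(0.10) = -1.282
c = −½·[z(H) + z(FA)] = −0.5 × (1.036 + (-1.282)) = 0.123

c = 0.12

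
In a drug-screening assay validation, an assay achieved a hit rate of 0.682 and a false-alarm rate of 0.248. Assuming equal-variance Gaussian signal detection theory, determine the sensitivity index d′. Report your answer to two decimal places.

Φ⁻¹(H) = 0.473
Φ⁻¹(FA) = -0.681
d' = z(H) − z(FA) = 0.473 − (-0.681) = 1.154

d′ = 1.15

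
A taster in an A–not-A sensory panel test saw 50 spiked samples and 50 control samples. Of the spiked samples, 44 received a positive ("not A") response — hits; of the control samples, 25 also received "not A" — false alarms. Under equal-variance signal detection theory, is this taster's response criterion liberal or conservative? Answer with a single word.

z(H) = 1.175, z(FA) = 0.000
c = −½·(z(H) + z(FA)) = -0.5875
c < 0 → liberal criterion (biased toward responding “yes”).

liberal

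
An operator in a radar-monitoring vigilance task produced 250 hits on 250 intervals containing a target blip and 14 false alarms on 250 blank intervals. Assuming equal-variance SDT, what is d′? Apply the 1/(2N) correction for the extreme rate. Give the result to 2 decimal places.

The hit rate is 250/250 = 1, so apply the 1/(2N) correction: H → 1 − 1/(2·250) = 0.99800.
z(H) = z(0.99800) = 2.878
z(FA) = z(0.05600) = -1.589
d' = 2.878 − (-1.589) = 4.467

d′ = 4.47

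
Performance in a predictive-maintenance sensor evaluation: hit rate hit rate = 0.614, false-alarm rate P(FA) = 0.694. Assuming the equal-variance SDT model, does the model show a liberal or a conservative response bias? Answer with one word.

liberal

z(H) = 0.290, z(FA) = 0.507
c = −½·(z(H) + z(FA)) = -0.3985
c < 0 → liberal criterion (biased toward responding “yes”).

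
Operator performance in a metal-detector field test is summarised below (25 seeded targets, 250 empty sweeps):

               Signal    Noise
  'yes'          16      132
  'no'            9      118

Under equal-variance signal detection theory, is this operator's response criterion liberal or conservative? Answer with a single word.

z(H) = 0.358, z(FA) = 0.070
c = −½·(z(H) + z(FA)) = -0.214
c < 0 → liberal criterion (biased toward responding “yes”).

liberal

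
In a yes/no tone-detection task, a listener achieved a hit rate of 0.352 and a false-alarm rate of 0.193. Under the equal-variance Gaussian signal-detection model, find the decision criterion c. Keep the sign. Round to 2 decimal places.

c = 0.62

z(0.352) = -0.380, z(0.193) = -0.867
c = −½·[z(H) + z(FA)] = −0.5 × (-0.380 + (-0.867)) = 0.6235
c > 0: the listener has a conservative response bias.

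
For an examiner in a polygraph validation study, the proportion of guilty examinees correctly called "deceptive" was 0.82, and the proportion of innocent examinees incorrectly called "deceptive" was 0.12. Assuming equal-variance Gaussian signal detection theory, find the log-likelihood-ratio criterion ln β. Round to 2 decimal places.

ln β = 0.27

Φ⁻¹(0.82) = 0.915, Φ⁻¹(0.12) = -1.175
ln β = −½·[z(H)² − z(FA)²] = −0.5 × (0.837 − 1.381) = 0.272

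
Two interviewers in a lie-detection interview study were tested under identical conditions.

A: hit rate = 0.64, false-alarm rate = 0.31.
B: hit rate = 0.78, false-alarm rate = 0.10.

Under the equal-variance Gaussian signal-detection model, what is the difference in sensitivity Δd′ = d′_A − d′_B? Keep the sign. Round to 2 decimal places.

Δd′ = -1.20

A: z(0.64) = 0.358, z(0.31) = -0.496, d' = 0.854
B: z(0.78) = 0.772, z(0.10) = -1.282, d' = 2.054
Δd' = d'_A − d'_B = 0.854 − 2.054 = -1.200
B has the higher sensitivity.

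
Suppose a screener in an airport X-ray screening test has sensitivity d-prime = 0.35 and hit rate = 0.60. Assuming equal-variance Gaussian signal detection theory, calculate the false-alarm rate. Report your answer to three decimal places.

false-alarm rate = 0.462

z(hit rate) = z(0.60) = 0.2533
z(FA) = z(H) − d' = 0.2533 − 0.35 = -0.0967
false-alarm rate = Φ(-0.0967) = 0.4615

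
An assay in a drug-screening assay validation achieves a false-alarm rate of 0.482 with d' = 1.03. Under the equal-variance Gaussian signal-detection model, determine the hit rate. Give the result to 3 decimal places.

hit rate = 0.838

z(false-alarm rate) = z(0.482) = -0.0451
z(H) = z(FA) + d' = -0.0451 + 1.03 = 0.9849
hit rate = Φ(0.9849) = 0.8377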